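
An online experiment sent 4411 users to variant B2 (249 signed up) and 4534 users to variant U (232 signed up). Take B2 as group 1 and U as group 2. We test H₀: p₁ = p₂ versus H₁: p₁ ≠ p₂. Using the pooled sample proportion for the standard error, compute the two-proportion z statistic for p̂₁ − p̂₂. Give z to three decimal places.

z = 1.107

p̂₁ = 249/4411 = 0.05645, p̂₂ = 232/4534 = 0.05117.
Pooled p̂ = (249+232)/(4411+4534) = 481/8945 = 0.05377.
SE = √(0.0508815 × 0.000447262) = 0.00477.
z = (0.05645 − 0.05117)/0.00477 = 0.00528/0.00477 = 1.107.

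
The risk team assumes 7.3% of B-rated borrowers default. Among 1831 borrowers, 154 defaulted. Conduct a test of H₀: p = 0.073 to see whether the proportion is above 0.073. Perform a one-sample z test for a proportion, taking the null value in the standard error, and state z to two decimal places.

z = 1.83

p̂ = 154/1831 = 0.08411.
SE = √(p₀(1−p₀)/n) = √(0.067671/1831) = 0.00608.
z = (0.08411 − 0.073)/0.00608 = 0.01111/0.00608 = 1.83.
p-value = P(Z > 1.827) ≈ 0.0338.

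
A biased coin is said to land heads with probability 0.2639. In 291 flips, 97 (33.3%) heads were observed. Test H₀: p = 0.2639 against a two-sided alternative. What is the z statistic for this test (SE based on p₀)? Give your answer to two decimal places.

p̂ = 97/291 ≈ 0.3333.
SE = √(p₀(1−p₀)/n) = √(0.19426/291) = 0.0258.
z = (0.3333 − 0.2639)/0.0258 = 0.0694/0.0258 = 2.69.
p-value = 2·P(Z > 2.687) ≈ 0.0072.

z = 2.69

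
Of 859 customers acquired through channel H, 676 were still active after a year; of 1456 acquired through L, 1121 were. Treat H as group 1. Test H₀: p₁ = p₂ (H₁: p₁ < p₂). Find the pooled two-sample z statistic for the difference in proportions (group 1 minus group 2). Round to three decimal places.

z = 0.951

p̂₁ = 676/859 ≈ 0.786962, p̂₂ = 1121/1456 ≈ 0.769918.
Pooled p̂ = (676+1121)/(859+1456) = 1797/2315 = 0.776242.
SE = √(0.17369 × 0.00185096) = 0.017930.
z = (0.786962 − 0.769918)/0.017930 = 0.017044/0.017930 = 0.951.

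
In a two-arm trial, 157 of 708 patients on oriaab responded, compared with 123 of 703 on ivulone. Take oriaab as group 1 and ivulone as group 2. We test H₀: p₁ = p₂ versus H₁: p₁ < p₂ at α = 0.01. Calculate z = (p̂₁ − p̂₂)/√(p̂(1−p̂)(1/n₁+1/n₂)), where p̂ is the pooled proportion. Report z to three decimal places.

p̂₁ = 157/708 ≈ 0.22175, p̂₂ = 123/703 ≈ 0.17496.
Pooled p̂ = (157+123)/(708+703) = 280/1411 = 0.19844.
SE = √(p̂(1−p̂)(1/n₁+1/n₂)) = √(0.19844·0.80156·0.0028349) = √(0.000450926) = 0.02124.
z = (0.22175 − 0.17496)/0.02124 = 0.04679/0.02124 = 2.203.
p-value = P(Z < 2.203) ≈ 0.9862; since p > α = 0.01, fail to reject H₀.

z = 2.203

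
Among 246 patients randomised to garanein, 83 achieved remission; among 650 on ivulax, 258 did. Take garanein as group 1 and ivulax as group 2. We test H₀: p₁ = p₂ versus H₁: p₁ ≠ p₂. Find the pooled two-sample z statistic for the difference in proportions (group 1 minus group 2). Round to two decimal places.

z = -1.64

p̂₁ = 83/246 = 0.3374, p̂₂ = 258/650 = 0.3969.
Pooled p̂ = (83+258)/(246+650) = 341/896 = 0.3806.
SE = √(0.235739 × 0.0056035) = 0.0363.
z = (0.3374 − 0.3969)/0.0363 = -0.0595/0.0363 = -1.64.
Two-sided p-value ≈ 2·Φ(−1.638) = 0.1015.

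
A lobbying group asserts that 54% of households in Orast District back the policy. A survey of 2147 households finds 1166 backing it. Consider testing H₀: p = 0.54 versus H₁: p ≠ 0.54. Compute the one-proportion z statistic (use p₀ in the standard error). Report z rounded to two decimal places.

p̂ = 1166/2147 ≈ 0.5431.
Under H₀, SE = √(0.54·0.46/2147) = √(0.000115696) = 0.0108.
z = (0.5431 − 0.54)/0.0108 = 0.0031/0.0108 = 0.29.

z = 0.29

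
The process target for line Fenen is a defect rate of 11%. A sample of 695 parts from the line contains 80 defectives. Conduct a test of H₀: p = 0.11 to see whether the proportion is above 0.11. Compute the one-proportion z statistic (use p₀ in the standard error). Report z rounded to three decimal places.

z = 0.430

p̂ = 80/695 ≈ 0.11511.
SE = √(p₀(1−p₀)/n) = √(0.0979/695) = 0.01187.
z = (0.11511 − 0.11)/0.01187 = 0.00511/0.01187 = 0.430.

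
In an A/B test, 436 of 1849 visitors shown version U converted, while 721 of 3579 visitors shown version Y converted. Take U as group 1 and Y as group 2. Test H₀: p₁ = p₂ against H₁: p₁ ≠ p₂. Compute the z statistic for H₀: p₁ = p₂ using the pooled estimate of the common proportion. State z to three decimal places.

p̂₁ = 436/1849 = 0.235803, p̂₂ = 721/3579 = 0.201453.
Pooled p̂ = (436+721)/(1849+3579) = 1157/5428 = 0.213154.
SE = √(0.167719 × 0.000820241) = 0.011729.
z = (0.235803 − 0.201453)/0.011729 = 0.034350/0.011729 = 2.929.
Two-sided p-value ≈ 2·Φ(−2.929) = 0.0034.

z = 2.929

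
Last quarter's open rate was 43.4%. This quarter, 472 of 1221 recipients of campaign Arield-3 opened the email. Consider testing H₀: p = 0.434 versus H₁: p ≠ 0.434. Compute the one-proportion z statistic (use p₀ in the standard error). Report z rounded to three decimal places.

p̂ = 472/1221 = 0.386568.
Under H₀, SE = √(0.434·0.566/1221) = √(0.000201183) = 0.014184.
z = (0.386568 − 0.434)/0.014184 = -0.047432/0.014184 = -3.344.
p-value = 2·P(Z > 3.344) ≈ 0.0008.

z = -3.344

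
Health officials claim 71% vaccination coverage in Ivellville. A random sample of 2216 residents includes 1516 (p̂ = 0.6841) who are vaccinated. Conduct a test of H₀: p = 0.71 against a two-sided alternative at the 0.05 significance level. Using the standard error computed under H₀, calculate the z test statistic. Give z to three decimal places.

p̂ = 1516/2216 ≈ 0.68412.
SE = √(p₀(1−p₀)/n) = √(0.2059/2216) = 0.00964.
z = (0.68412 − 0.71)/0.00964 = -0.02588/0.00964 = -2.685.
p-value = 2·P(Z > 2.685) ≈ 0.0072; since p < α = 0.05, reject H₀.

z = -2.685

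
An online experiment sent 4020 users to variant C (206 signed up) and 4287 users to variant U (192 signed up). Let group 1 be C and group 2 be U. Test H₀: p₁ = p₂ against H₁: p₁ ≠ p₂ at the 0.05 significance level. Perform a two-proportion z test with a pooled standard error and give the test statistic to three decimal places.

z = 1.377

p̂₁ = 206/4020 = 0.051244, p̂₂ = 192/4287 = 0.044787.
Pooled p̂ = (206+192)/(4020+4287) = 398/8307 = 0.047911.
SE = √(p̂(1−p̂)(1/n₁+1/n₂)) = √(0.047911·0.952089·0.00048202) = √(2.19878e-05) = 0.004689.
z = (0.051244 − 0.044787)/0.004689 = 0.006457/0.004689 = 1.377.
p-value = 2·P(Z > 1.377) ≈ 0.1685; since p > α = 0.05, fail to reject H₀.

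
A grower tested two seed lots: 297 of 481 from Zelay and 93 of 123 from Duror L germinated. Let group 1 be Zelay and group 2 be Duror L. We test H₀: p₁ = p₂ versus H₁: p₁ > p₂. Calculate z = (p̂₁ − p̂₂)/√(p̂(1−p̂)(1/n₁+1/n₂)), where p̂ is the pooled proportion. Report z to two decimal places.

p̂₁ = 297/481 ≈ 0.6175, p̂₂ = 93/123 ≈ 0.7561.
Pooled p̂ = (297+93)/(481+123) = 390/604 = 0.6457.
SE = √(0.228773 × 0.0102091) = 0.0483.
z = (0.6175 − 0.7561)/0.0483 = -0.1386/0.0483 = -2.87.
p-value = P(Z > -2.869) ≈ 0.9979.

z = -2.87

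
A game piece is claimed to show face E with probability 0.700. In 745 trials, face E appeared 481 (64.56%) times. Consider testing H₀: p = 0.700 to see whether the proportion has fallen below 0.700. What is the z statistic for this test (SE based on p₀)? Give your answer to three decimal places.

z = -3.238

p̂ = 481/745 = 0.64564.
Under H₀, SE = √(0.7·0.3/745) = √(0.000281879) = 0.01679.
z = (0.64564 − 0.7)/0.01679 = -0.05436/0.01679 = -3.238.
p-value = P(Z < -3.238) ≈ 0.0006.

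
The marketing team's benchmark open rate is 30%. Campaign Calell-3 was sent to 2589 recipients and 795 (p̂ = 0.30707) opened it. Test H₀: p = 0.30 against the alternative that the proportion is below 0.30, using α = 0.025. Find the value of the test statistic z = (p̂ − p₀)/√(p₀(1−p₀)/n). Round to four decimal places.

p̂ = 795/2589 ≈ 0.307068.
Standard error under H₀: √(0.3×0.7/2589) = 0.009006.
z = (0.307068 − 0.3)/0.009006 = 0.007068/0.009006 = 0.7848.
p-value = P(Z < 0.785) ≈ 0.7837, so at α = 0.025 we fail to reject H₀.

z = 0.7848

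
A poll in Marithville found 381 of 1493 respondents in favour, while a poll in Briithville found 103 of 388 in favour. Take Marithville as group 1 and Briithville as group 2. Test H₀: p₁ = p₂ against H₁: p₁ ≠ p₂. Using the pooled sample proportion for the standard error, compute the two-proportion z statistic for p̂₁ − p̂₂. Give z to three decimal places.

z = -0.412

p̂₁ = 381/1493 ≈ 0.25519, p̂₂ = 103/388 ≈ 0.26546.
Pooled p̂ = (381+103)/(1493+388) = 484/1881 = 0.25731.
SE = √(p̂(1−p̂)(1/n₁+1/n₂)) = √(0.25731·0.74269·0.00324711) = √(0.000620528) = 0.02491.
z = (0.25519 − 0.26546)/0.02491 = -0.01027/0.02491 = -0.412.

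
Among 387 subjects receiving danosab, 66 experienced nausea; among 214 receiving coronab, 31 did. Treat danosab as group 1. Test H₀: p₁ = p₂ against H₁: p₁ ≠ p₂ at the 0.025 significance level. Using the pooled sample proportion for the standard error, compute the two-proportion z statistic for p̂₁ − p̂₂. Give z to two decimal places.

z = 0.82

p̂₁ = 66/387 ≈ 0.1705, p̂₂ = 31/214 ≈ 0.1449.
Pooled p̂ = (66+31)/(387+214) = 97/601 = 0.1614.
SE = √(0.135348 × 0.00725688) = 0.0313.
z = (0.1705 − 0.1449)/0.0313 = 0.0256/0.0313 = 0.82.
p-value = 2·P(Z > 0.819) ≈ 0.4125; since p > α = 0.025, fail to reject H₀.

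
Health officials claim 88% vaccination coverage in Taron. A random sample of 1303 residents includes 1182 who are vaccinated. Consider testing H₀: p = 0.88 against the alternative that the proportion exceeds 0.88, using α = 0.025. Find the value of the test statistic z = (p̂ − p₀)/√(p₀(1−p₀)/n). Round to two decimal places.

z = 3.01

p̂ = 1182/1303 = 0.9071.
Under H₀, SE = √(0.88·0.12/1303) = √(8.10437e-05) = 0.0090.
z = (0.9071 − 0.88)/0.0090 = 0.0271/0.0090 = 3.01.
p-value = P(Z > 3.014) ≈ 0.0013; since p < α = 0.025, reject H₀.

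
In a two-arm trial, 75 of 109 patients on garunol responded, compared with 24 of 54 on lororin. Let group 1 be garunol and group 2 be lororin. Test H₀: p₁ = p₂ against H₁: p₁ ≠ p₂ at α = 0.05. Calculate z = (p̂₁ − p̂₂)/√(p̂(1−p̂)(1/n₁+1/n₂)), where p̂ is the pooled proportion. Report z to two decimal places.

p̂₁ = 75/109 = 0.6881, p̂₂ = 24/54 = 0.4444.
Pooled p̂ = (75+24)/(109+54) = 99/163 = 0.6074.
SE = √(p̂(1−p̂)(1/n₁+1/n₂)) = √(0.6074·0.3926·0.0276928) = √(0.006604) = 0.0813.
z = (0.6881 − 0.4444)/0.0813 = 0.2437/0.0813 = 3.00.
p-value = 2·P(Z > 2.998) ≈ 0.0027. With α = 0.05, reject H₀.

z = 3.00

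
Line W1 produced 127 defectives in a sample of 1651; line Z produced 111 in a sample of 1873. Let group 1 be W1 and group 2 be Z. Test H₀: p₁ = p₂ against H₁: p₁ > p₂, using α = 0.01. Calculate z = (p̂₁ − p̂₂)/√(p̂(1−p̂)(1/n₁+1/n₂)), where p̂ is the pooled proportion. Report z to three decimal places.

p̂₁ = 127/1651 ≈ 0.07692, p̂₂ = 111/1873 ≈ 0.05926.
Pooled p̂ = (127+111)/(1651+1873) = 238/3524 = 0.06754.
SE = √(0.0629757 × 0.0011396) = 0.00847.
z = (0.07692 − 0.05926)/0.00847 = 0.01766/0.00847 = 2.085.
p-value = P(Z > 2.085) ≈ 0.0186, so at α = 0.01 we fail to reject H₀.

z = 2.085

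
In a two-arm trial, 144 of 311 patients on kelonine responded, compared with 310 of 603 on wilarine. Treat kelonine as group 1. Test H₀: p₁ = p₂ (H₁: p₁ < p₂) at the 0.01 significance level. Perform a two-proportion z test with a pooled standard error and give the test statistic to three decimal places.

p̂₁ = 144/311 ≈ 0.46302, p̂₂ = 310/603 ≈ 0.51410.
Pooled p̂ = (144+310)/(311+603) = 454/914 = 0.49672.
SE = √(0.249989 × 0.00487381) = 0.03491.
z = (0.46302 − 0.51410)/0.03491 = -0.05108/0.03491 = -1.463.
p-value = P(Z < -1.463) ≈ 0.0717. With α = 0.01, fail to reject H₀.

z = -1.463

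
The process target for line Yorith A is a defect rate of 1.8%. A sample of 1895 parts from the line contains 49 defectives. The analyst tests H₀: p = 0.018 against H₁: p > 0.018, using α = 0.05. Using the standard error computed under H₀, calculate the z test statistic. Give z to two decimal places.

z = 2.57

p̂ = 49/1895 ≈ 0.025858.
SE = √(p₀(1−p₀)/n) = √(0.017676/1895) = 0.003054.
z = (0.025858 − 0.018)/0.003054 = 0.007858/0.003054 = 2.57.
p-value = P(Z > 2.573) ≈ 0.0050. With α = 0.05, reject H₀.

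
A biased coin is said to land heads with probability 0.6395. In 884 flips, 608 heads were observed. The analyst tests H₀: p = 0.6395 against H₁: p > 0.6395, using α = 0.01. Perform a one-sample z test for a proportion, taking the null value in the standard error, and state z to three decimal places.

z = 2.990

p̂ = 608/884 ≈ 0.687783.
Standard error under H₀: √(0.6395×0.3605/884) = 0.016149.
z = (0.687783 − 0.6395)/0.016149 = 0.048283/0.016149 = 2.990.
p-value = P(Z > 2.990) ≈ 0.0014; since p < α = 0.01, reject H₀.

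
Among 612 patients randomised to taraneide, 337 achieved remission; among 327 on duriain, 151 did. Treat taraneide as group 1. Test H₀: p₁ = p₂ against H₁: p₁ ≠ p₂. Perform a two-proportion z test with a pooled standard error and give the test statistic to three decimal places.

z = 2.597

p̂₁ = 337/612 = 0.55065, p̂₂ = 151/327 = 0.46177.
Pooled p̂ = (337+151)/(612+327) = 488/939 = 0.51970.
SE = √(0.249612 × 0.00469209) = 0.03422.
z = (0.55065 − 0.46177)/0.03422 = 0.08888/0.03422 = 2.597.
p-value = 2·P(Z > 2.597) ≈ 0.0094.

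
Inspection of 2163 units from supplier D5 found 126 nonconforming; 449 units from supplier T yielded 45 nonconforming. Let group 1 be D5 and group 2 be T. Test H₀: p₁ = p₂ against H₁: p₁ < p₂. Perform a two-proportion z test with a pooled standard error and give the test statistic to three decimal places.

z = -3.272

p̂₁ = 126/2163 ≈ 0.058252, p̂₂ = 45/449 ≈ 0.100223.
Pooled p̂ = (126+45)/(2163+449) = 171/2612 = 0.065467.
SE = √(p̂(1−p̂)(1/n₁+1/n₂)) = √(0.065467·0.934533·0.00268949) = √(0.000164546) = 0.012828.
z = (0.058252 − 0.100223)/0.012828 = -0.041971/0.012828 = -3.272.
p-value = P(Z < -3.272) ≈ 0.0005.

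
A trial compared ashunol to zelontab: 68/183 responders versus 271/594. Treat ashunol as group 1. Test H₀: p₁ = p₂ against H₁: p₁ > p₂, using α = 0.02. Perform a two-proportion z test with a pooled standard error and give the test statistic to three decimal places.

z = -2.019

p̂₁ = 68/183 ≈ 0.37158, p̂₂ = 271/594 ≈ 0.45623.
Pooled p̂ = (68+271)/(183+594) = 339/777 = 0.43629.
SE = √(0.245941 × 0.00714798) = 0.04193.
z = (0.37158 − 0.45623)/0.04193 = -0.08465/0.04193 = -2.019.
p-value = P(Z > -2.019) ≈ 0.9782. With α = 0.02, fail to reject H₀.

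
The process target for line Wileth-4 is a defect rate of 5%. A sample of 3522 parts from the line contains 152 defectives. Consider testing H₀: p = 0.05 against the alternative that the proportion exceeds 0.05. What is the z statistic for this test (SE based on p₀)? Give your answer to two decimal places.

p̂ = 152/3522 = 0.04316.
Standard error under H₀: √(0.05×0.95/3522) = 0.00367.
z = (0.04316 − 0.05)/0.00367 = -0.00684/0.00367 = -1.86.

z = -1.86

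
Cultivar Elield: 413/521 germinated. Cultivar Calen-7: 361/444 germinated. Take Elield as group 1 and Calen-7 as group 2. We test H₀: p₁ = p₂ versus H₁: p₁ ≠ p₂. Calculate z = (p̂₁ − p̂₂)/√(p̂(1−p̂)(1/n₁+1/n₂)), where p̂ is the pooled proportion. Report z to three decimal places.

p̂₁ = 413/521 ≈ 0.79271, p̂₂ = 361/444 ≈ 0.81306.
Pooled p̂ = (413+361)/(521+444) = 774/965 = 0.80207.
SE = √(0.158752 × 0.00417164) = 0.02573.
z = (0.79271 − 0.81306)/0.02573 = -0.02035/0.02573 = -0.791.
p-value = 2·P(Z > 0.791) ≈ 0.4289.

z = -0.791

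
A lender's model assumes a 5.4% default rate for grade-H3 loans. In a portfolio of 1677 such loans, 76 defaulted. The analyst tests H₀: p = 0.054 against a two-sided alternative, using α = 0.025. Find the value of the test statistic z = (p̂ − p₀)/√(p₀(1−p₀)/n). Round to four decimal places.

p̂ = 76/1677 ≈ 0.045319.
Standard error under H₀: √(0.054×0.946/1677) = 0.005519.
z = (0.045319 − 0.054)/0.005519 = -0.008681/0.005519 = -1.5729.
Two-sided p-value ≈ 2·Φ(−1.573) = 0.1157; since p > α = 0.025, fail to reject H₀.

z = -1.5729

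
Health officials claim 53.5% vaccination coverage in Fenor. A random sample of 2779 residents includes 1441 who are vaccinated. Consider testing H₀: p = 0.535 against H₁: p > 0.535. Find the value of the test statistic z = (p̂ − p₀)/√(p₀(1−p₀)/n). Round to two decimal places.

z = -1.74

p̂ = 1441/2779 = 0.5185.
Under H₀, SE = √(0.535·0.465/2779) = √(8.95196e-05) = 0.0095.
z = (0.5185 − 0.535)/0.0095 = -0.0165/0.0095 = -1.74.
p-value = P(Z > -1.741) ≈ 0.9591.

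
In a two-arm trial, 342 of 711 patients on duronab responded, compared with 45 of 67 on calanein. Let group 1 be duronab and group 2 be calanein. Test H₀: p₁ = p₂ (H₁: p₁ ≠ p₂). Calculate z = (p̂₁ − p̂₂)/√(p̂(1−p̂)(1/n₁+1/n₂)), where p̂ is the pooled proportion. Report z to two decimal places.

z = -2.98

p̂₁ = 342/711 ≈ 0.4810, p̂₂ = 45/67 ≈ 0.6716.
Pooled p̂ = (342+45)/(711+67) = 387/778 = 0.4974.
SE = √(0.249993 × 0.0163318) = 0.0639.
z = (0.4810 − 0.6716)/0.0639 = -0.1906/0.0639 = -2.98.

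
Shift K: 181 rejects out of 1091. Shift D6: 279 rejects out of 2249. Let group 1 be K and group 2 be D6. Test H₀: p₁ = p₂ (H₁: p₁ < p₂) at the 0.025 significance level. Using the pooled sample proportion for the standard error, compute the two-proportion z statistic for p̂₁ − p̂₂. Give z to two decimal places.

p̂₁ = 181/1091 = 0.1659, p̂₂ = 279/2249 = 0.1241.
Pooled p̂ = (181+279)/(1091+2249) = 460/3340 = 0.1377.
SE = √(p̂(1−p̂)(1/n₁+1/n₂)) = √(0.1377·0.8623·0.00136123) = √(0.000161655) = 0.0127.
z = (0.1659 − 0.1241)/0.0127 = 0.0418/0.0127 = 3.29.
p-value = P(Z < 3.291) ≈ 0.9995, so at α = 0.025 we fail to reject H₀.

z = 3.29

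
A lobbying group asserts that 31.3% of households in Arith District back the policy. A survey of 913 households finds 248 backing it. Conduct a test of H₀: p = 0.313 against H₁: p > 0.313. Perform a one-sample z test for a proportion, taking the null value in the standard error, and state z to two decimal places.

z = -2.70

p̂ = 248/913 ≈ 0.27163.
Under H₀, SE = √(0.313·0.687/913) = √(0.000235521) = 0.01535.
z = (0.27163 − 0.313)/0.01535 = -0.04137/0.01535 = -2.70.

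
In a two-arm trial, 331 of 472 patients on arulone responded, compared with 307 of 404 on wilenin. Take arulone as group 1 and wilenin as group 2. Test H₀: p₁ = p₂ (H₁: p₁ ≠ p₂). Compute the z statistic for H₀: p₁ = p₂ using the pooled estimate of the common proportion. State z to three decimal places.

z = -1.945

p̂₁ = 331/472 = 0.70127, p̂₂ = 307/404 = 0.75990.
Pooled p̂ = (331+307)/(472+404) = 638/876 = 0.72831.
SE = √(p̂(1−p̂)(1/n₁+1/n₂)) = √(0.72831·0.27169·0.00459389) = √(0.000909013) = 0.03015.
z = (0.70127 − 0.75990)/0.03015 = -0.05863/0.03015 = -1.945.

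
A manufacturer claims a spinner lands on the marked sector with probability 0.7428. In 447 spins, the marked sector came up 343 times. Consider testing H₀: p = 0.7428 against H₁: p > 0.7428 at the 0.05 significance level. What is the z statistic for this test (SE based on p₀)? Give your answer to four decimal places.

z = 1.1869

p̂ = 343/447 = 0.767338.
Under H₀, SE = √(0.7428·0.2572/447) = √(0.000427401) = 0.020674.
z = (0.767338 − 0.7428)/0.020674 = 0.024538/0.020674 = 1.1869.
p-value = P(Z > 1.187) ≈ 0.1176. With α = 0.05, fail to reject H₀.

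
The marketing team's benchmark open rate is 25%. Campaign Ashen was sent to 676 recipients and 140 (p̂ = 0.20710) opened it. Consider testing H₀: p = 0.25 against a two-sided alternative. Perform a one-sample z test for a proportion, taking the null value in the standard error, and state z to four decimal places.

p̂ = 140/676 ≈ 0.207101.
Under H₀, SE = √(0.25·0.75/676) = √(0.000277367) = 0.016654.
z = (0.207101 − 0.25)/0.016654 = -0.042899/0.016654 = -2.5759.
p-value = 2·P(Z > 2.576) ≈ 0.0100.

z = -2.5759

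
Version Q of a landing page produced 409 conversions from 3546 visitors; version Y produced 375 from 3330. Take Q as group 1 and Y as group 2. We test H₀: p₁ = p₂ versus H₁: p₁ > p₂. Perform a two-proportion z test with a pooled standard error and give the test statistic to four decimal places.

p̂₁ = 409/3546 ≈ 0.1153412, p̂₂ = 375/3330 ≈ 0.1126126.
Pooled p̂ = (409+375)/(3546+3330) = 784/6876 = 0.1140198.
SE = √(0.101019 × 0.000582308) = 0.0076697.
z = (0.1153412 − 0.1126126)/0.0076697 = 0.0027286/0.0076697 = 0.3558.
p-value = P(Z > 0.356) ≈ 0.3610.

z = 0.3558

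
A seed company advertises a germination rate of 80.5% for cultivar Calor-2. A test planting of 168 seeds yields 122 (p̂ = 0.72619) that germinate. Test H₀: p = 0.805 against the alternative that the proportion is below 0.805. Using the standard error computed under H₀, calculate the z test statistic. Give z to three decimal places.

p̂ = 122/168 = 0.72619.
SE = √(p₀(1−p₀)/n) = √(0.15697/168) = 0.03057.
z = (0.72619 − 0.805)/0.03057 = -0.07881/0.03057 = -2.578.
p-value = P(Z < -2.578) ≈ 0.0050.

z = -2.578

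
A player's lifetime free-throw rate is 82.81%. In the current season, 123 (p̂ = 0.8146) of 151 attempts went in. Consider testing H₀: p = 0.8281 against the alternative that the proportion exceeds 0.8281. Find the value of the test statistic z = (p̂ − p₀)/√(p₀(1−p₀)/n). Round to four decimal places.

p̂ = 123/151 ≈ 0.814570.
Standard error under H₀: √(0.8281×0.1719/151) = 0.030704.
z = (0.814570 − 0.8281)/0.030704 = -0.013530/0.030704 = -0.4407.

z = -0.4407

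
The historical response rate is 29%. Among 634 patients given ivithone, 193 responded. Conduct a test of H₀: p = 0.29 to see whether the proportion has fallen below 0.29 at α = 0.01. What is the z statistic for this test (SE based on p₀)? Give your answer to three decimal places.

z = 0.800

p̂ = 193/634 ≈ 0.30442.
Standard error under H₀: √(0.29×0.71/634) = 0.01802.
z = (0.30442 − 0.29)/0.01802 = 0.01442/0.01802 = 0.800.
p-value = P(Z < 0.800) ≈ 0.7881; since p > α = 0.01, fail to reject H₀.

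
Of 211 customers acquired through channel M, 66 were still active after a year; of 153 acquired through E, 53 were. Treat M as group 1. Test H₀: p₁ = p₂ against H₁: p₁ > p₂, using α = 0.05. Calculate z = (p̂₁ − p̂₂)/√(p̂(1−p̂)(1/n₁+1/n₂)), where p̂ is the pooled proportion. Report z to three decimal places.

z = -0.675

p̂₁ = 66/211 = 0.31280, p̂₂ = 53/153 = 0.34641.
Pooled p̂ = (66+53)/(211+153) = 119/364 = 0.32692.
SE = √(0.220044 × 0.0112753) = 0.04981.
z = (0.31280 − 0.34641)/0.04981 = -0.03361/0.04981 = -0.675.
p-value = P(Z > -0.675) ≈ 0.7501; since p > α = 0.05, fail to reject H₀.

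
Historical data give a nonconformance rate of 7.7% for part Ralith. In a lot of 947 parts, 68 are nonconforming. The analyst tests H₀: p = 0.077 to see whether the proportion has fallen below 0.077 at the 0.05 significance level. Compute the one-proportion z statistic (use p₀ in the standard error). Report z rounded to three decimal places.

p̂ = 68/947 = 0.071806.
Under H₀, SE = √(0.077·0.923/947) = √(7.50486e-05) = 0.008663.
z = (0.071806 − 0.077)/0.008663 = -0.005194/0.008663 = -0.600.
p-value = P(Z < -0.600) ≈ 0.2744, so at α = 0.05 we fail to reject H₀.

z = -0.600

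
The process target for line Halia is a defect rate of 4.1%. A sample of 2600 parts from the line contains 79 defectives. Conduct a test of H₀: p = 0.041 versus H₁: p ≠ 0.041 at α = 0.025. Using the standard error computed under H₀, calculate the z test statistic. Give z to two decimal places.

p̂ = 79/2600 = 0.03038.
Standard error under H₀: √(0.041×0.959/2600) = 0.00389.
z = (0.03038 − 0.041)/0.00389 = -0.01062/0.00389 = -2.73.
Two-sided p-value ≈ 2·Φ(−2.730) = 0.0063. With α = 0.025, reject H₀.

z = -2.73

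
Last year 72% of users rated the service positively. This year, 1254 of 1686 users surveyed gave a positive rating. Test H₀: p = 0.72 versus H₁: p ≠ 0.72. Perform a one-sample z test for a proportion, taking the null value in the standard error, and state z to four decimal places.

z = 2.1740

p̂ = 1254/1686 = 0.7437722.
Under H₀, SE = √(0.72·0.28/1686) = √(0.000119573) = 0.0109349.
z = (0.7437722 − 0.72)/0.0109349 = 0.0237722/0.0109349 = 2.1740.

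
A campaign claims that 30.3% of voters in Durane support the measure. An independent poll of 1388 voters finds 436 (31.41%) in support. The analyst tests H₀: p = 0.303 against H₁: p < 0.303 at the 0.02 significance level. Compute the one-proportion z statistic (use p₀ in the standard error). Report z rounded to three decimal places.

p̂ = 436/1388 = 0.314121.
SE = √(p₀(1−p₀)/n) = √(0.21119/1388) = 0.012335.
z = (0.314121 − 0.303)/0.012335 = 0.011121/0.012335 = 0.902.
p-value = P(Z < 0.902) ≈ 0.8164. With α = 0.02, fail to reject H₀.

z = 0.902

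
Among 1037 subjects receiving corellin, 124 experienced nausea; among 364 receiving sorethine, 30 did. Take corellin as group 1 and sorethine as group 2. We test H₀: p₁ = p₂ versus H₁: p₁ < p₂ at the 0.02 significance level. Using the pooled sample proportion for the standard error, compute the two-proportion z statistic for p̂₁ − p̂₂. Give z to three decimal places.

p̂₁ = 124/1037 = 0.11958, p̂₂ = 30/364 = 0.08242.
Pooled p̂ = (124+30)/(1037+364) = 154/1401 = 0.10992.
SE = √(0.0978388 × 0.00371157) = 0.01906.
z = (0.11958 − 0.08242)/0.01906 = 0.03716/0.01906 = 1.950.
p-value = P(Z < 1.950) ≈ 0.9744, so at α = 0.02 we fail to reject H₀.

z = 1.950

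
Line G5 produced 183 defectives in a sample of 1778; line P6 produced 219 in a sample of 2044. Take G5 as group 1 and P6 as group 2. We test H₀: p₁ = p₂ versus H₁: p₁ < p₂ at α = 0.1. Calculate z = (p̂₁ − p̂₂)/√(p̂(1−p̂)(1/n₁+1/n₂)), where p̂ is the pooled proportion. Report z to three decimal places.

p̂₁ = 183/1778 ≈ 0.10292, p̂₂ = 219/2044 ≈ 0.10714.
Pooled p̂ = (183+219)/(1778+2044) = 402/3822 = 0.10518.
SE = √(0.0941176 × 0.00105167) = 0.00995.
z = (0.10292 − 0.10714)/0.00995 = -0.00422/0.00995 = -0.424.
p-value = P(Z < -0.424) ≈ 0.3358, so at α = 0.1 we fail to reject H₀.

z = -0.424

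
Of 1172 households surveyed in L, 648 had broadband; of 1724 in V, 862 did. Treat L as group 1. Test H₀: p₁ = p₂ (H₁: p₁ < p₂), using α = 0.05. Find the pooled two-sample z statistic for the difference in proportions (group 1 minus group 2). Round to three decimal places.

z = 2.797

p̂₁ = 648/1172 = 0.55290, p̂₂ = 862/1724 = 0.50000.
Pooled p̂ = (648+862)/(1172+1724) = 1510/2896 = 0.52141.
SE = √(p̂(1−p̂)(1/n₁+1/n₂)) = √(0.52141·0.47859·0.00143329) = √(0.000357665) = 0.01891.
z = (0.55290 − 0.50000)/0.01891 = 0.05290/0.01891 = 2.797.
p-value = P(Z < 2.797) ≈ 0.9974. With α = 0.05, fail to reject H₀.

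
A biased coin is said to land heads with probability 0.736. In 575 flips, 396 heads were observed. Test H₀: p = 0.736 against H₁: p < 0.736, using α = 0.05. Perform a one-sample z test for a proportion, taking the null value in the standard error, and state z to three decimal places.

z = -2.573

p̂ = 396/575 ≈ 0.68870.
Standard error under H₀: √(0.736×0.264/575) = 0.01838.
z = (0.68870 − 0.736)/0.01838 = -0.04730/0.01838 = -2.573.
p-value = P(Z < -2.573) ≈ 0.0050, so at α = 0.05 we reject H₀.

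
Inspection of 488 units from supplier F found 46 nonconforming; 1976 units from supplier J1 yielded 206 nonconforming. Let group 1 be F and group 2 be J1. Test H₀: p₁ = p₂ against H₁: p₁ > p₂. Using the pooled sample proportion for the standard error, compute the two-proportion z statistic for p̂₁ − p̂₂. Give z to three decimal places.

p̂₁ = 46/488 ≈ 0.09426, p̂₂ = 206/1976 ≈ 0.10425.
Pooled p̂ = (46+206)/(488+1976) = 252/2464 = 0.10227.
SE = √(0.091813 × 0.00255525) = 0.01532.
z = (0.09426 − 0.10425)/0.01532 = -0.00999/0.01532 = -0.652.
p-value = P(Z > -0.652) ≈ 0.7428.

z = -0.652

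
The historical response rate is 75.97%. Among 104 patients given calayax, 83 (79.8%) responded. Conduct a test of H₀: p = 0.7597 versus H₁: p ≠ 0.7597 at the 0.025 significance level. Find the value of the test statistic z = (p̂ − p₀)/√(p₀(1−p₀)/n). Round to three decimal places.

z = 0.916

p̂ = 83/104 ≈ 0.79808.
Under H₀, SE = √(0.7597·0.2403/104) = √(0.00175535) = 0.04190.
z = (0.79808 − 0.7597)/0.04190 = 0.03838/0.04190 = 0.916.
Two-sided p-value ≈ 2·Φ(−0.916) = 0.3597; since p > α = 0.025, fail to reject H₀.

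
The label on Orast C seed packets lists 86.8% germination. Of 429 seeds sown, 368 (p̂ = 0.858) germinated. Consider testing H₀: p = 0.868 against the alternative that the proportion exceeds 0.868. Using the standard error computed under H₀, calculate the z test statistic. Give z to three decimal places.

p̂ = 368/429 ≈ 0.85781.
Under H₀, SE = √(0.868·0.132/429) = √(0.000267077) = 0.01634.
z = (0.85781 − 0.868)/0.01634 = -0.01019/0.01634 = -0.624.
p-value = P(Z > -0.624) ≈ 0.7336.

z = -0.624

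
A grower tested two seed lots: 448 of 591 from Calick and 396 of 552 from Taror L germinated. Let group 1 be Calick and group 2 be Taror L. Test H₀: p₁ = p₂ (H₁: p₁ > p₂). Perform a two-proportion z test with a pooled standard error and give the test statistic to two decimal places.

z = 1.56

p̂₁ = 448/591 = 0.7580, p̂₂ = 396/552 = 0.7174.
Pooled p̂ = (448+396)/(591+552) = 844/1143 = 0.7384.
SE = √(0.193162 × 0.00350364) = 0.0260.
z = (0.7580 − 0.7174)/0.0260 = 0.0406/0.0260 = 1.56.
p-value = P(Z > 1.562) ≈ 0.0591.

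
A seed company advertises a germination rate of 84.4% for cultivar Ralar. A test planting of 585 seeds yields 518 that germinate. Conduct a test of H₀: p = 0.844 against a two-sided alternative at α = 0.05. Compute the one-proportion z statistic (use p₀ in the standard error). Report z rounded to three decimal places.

z = 2.764

p̂ = 518/585 ≈ 0.885470.
Under H₀, SE = √(0.844·0.156/585) = √(0.000225067) = 0.015002.
z = (0.885470 − 0.844)/0.015002 = 0.041470/0.015002 = 2.764.
Two-sided p-value ≈ 2·Φ(−2.764) = 0.0057; since p < α = 0.05, reject H₀.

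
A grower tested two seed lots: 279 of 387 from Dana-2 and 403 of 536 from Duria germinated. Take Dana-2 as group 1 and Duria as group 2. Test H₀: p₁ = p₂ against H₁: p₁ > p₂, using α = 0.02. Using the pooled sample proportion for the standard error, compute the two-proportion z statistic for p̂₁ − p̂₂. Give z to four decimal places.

p̂₁ = 279/387 ≈ 0.720930, p̂₂ = 403/536 ≈ 0.751866.
Pooled p̂ = (279+403)/(387+536) = 682/923 = 0.738895.
SE = √(p̂(1−p̂)(1/n₁+1/n₂)) = √(0.738895·0.261105·0.00444965) = √(0.000858468) = 0.029300.
z = (0.720930 − 0.751866)/0.029300 = -0.030936/0.029300 = -1.0558.
p-value = P(Z > -1.056) ≈ 0.8545, so at α = 0.02 we fail to reject H₀.

z = -1.0558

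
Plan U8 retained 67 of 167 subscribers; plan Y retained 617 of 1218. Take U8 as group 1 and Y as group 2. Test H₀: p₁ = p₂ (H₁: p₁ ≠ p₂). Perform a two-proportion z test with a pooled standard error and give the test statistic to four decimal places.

z = -2.5541

p̂₁ = 67/167 = 0.401198, p̂₂ = 617/1218 = 0.506568.
Pooled p̂ = (67+617)/(167+1218) = 684/1385 = 0.493863.
SE = √(p̂(1−p̂)(1/n₁+1/n₂)) = √(0.493863·0.506137·0.00680904) = √(0.001702) = 0.041255.
z = (0.401198 − 0.506568)/0.041255 = -0.105370/0.041255 = -2.5541.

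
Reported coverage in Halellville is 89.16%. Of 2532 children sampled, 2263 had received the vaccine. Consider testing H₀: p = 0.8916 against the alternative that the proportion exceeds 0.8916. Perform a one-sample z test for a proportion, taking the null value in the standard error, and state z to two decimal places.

p̂ = 2263/2532 ≈ 0.8938.
Under H₀, SE = √(0.8916·0.1084/2532) = √(3.81712e-05) = 0.0062.
z = (0.8938 − 0.8916)/0.0062 = 0.0022/0.0062 = 0.35.

z = 0.35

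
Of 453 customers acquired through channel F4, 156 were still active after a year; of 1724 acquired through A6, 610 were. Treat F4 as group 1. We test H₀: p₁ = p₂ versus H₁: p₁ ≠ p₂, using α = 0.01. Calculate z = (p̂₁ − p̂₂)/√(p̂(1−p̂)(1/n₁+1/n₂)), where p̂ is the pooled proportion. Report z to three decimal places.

z = -0.375

p̂₁ = 156/453 = 0.34437, p̂₂ = 610/1724 = 0.35383.
Pooled p̂ = (156+610)/(453+1724) = 766/2177 = 0.35186.
SE = √(0.228055 × 0.00278755) = 0.02521.
z = (0.34437 − 0.35383)/0.02521 = -0.00946/0.02521 = -0.375.
p-value = 2·P(Z > 0.375) ≈ 0.7076, so at α = 0.01 we fail to reject H₀.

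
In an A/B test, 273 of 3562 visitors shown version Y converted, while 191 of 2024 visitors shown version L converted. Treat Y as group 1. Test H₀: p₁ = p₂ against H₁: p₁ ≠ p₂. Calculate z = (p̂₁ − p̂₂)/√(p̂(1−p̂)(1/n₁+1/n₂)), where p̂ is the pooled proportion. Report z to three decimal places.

p̂₁ = 273/3562 ≈ 0.076642, p̂₂ = 191/2024 ≈ 0.094368.
Pooled p̂ = (273+191)/(3562+2024) = 464/5586 = 0.083065.
SE = √(0.076165 × 0.000774812) = 0.007682.
z = (0.076642 − 0.094368)/0.007682 = -0.017726/0.007682 = -2.307.
p-value = 2·P(Z > 2.307) ≈ 0.0210.

z = -2.307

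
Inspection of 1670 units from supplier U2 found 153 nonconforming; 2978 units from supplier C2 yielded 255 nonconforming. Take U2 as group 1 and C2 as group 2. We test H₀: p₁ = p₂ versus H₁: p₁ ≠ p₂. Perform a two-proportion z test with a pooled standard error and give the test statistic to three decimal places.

p̂₁ = 153/1670 = 0.09162, p̂₂ = 255/2978 = 0.08563.
Pooled p̂ = (153+255)/(1670+2978) = 408/4648 = 0.08778.
SE = √(0.0800744 × 0.000934598) = 0.00865.
z = (0.09162 − 0.08563)/0.00865 = 0.00599/0.00865 = 0.692.
Two-sided p-value ≈ 2·Φ(−0.692) = 0.4888.

z = 0.692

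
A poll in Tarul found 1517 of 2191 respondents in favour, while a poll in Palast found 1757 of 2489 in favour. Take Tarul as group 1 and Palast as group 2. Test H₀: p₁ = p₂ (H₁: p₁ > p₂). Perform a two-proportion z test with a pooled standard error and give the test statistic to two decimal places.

p̂₁ = 1517/2191 = 0.6924, p̂₂ = 1757/2489 = 0.7059.
Pooled p̂ = (1517+1757)/(2191+2489) = 3274/4680 = 0.6996.
SE = √(0.210171 × 0.00085818) = 0.0134.
z = (0.6924 − 0.7059)/0.0134 = -0.0135/0.0134 = -1.01.
p-value = P(Z > -1.007) ≈ 0.8431.

z = -1.01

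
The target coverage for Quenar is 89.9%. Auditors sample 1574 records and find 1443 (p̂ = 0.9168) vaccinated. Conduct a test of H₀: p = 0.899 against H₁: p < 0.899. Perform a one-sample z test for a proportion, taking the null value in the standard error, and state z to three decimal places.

z = 2.340

p̂ = 1443/1574 = 0.916773.
Under H₀, SE = √(0.899·0.101/1574) = √(5.76868e-05) = 0.007595.
z = (0.916773 − 0.899)/0.007595 = 0.017773/0.007595 = 2.340.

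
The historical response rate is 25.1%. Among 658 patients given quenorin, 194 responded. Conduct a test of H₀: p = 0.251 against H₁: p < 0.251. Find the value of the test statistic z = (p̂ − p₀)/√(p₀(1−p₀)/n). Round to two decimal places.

p̂ = 194/658 ≈ 0.2948.
Under H₀, SE = √(0.251·0.749/658) = √(0.000285713) = 0.0169.
z = (0.2948 − 0.251)/0.0169 = 0.0438/0.0169 = 2.59.
p-value = P(Z < 2.593) ≈ 0.9952.

z = 2.59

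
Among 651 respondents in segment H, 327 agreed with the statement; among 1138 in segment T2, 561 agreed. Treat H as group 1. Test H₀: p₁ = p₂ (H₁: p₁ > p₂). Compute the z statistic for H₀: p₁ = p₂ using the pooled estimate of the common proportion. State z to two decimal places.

z = 0.38

p̂₁ = 327/651 = 0.5023, p̂₂ = 561/1138 = 0.4930.
Pooled p̂ = (327+561)/(651+1138) = 888/1789 = 0.4964.
SE = √(p̂(1−p̂)(1/n₁+1/n₂)) = √(0.4964·0.5036·0.00241483) = √(0.000603676) = 0.0246.
z = (0.5023 − 0.4930)/0.0246 = 0.0093/0.0246 = 0.38.
p-value = P(Z > 0.380) ≈ 0.3520.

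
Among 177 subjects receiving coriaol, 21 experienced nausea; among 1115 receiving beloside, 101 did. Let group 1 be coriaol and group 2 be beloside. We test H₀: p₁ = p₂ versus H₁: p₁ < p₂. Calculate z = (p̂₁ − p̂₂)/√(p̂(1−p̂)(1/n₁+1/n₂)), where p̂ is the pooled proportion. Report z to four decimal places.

p̂₁ = 21/177 = 0.118644, p̂₂ = 101/1115 = 0.090583.
Pooled p̂ = (21+101)/(177+1115) = 122/1292 = 0.094427.
SE = √(0.0855107 × 0.00654658) = 0.023660.
z = (0.118644 − 0.090583)/0.023660 = 0.028061/0.023660 = 1.1860.

z = 1.1860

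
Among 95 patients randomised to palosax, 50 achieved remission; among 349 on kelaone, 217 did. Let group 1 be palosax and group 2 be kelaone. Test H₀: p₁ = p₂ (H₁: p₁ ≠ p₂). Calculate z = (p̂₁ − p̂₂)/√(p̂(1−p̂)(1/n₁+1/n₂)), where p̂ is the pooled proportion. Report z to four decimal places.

p̂₁ = 50/95 ≈ 0.526316, p̂₂ = 217/349 ≈ 0.621777.
Pooled p̂ = (50+217)/(95+349) = 267/444 = 0.601351.
SE = √(p̂(1−p̂)(1/n₁+1/n₂)) = √(0.601351·0.398649·0.0133916) = √(0.00321035) = 0.056660.
z = (0.526316 − 0.621777)/0.056660 = -0.095461/0.056660 = -1.6848.

z = -1.6848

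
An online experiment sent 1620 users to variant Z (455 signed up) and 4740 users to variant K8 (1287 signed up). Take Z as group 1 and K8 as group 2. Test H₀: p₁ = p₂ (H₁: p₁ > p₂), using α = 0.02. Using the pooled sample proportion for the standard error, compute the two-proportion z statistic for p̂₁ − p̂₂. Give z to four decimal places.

z = 0.7281

p̂₁ = 455/1620 ≈ 0.280864, p̂₂ = 1287/4740 ≈ 0.271519.
Pooled p̂ = (455+1287)/(1620+4740) = 1742/6360 = 0.273899.
SE = √(p̂(1−p̂)(1/n₁+1/n₂)) = √(0.273899·0.726101·0.000828254) = √(0.000164722) = 0.012834.
z = (0.280864 − 0.271519)/0.012834 = 0.009345/0.012834 = 0.7281.
p-value = P(Z > 0.728) ≈ 0.2333. With α = 0.02, fail to reject H₀.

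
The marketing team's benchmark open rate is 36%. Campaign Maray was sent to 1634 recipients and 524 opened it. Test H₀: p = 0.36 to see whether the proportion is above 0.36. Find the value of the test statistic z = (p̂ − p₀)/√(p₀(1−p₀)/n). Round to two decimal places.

z = -3.31

p̂ = 524/1634 = 0.32069.
Standard error under H₀: √(0.36×0.64/1634) = 0.01187.
z = (0.32069 − 0.36)/0.01187 = -0.03931/0.01187 = -3.31.
p-value = P(Z > -3.311) ≈ 0.9995.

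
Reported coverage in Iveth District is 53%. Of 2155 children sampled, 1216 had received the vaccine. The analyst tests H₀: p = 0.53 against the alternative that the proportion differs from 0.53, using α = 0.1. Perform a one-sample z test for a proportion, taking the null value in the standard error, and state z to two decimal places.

z = 3.19

p̂ = 1216/2155 ≈ 0.56427.
SE = √(p₀(1−p₀)/n) = √(0.2491/2155) = 0.01075.
z = (0.56427 − 0.53)/0.01075 = 0.03427/0.01075 = 3.19.
Two-sided p-value ≈ 2·Φ(−3.187) = 0.0014, so at α = 0.1 we reject H₀.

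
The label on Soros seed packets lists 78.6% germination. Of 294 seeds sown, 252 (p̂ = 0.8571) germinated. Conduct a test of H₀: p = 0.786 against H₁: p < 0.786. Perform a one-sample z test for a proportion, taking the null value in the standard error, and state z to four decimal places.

z = 2.9743

p̂ = 252/294 = 0.857143.
Under H₀, SE = √(0.786·0.214/294) = √(0.000572122) = 0.023919.
z = (0.857143 − 0.786)/0.023919 = 0.071143/0.023919 = 2.9743.
p-value = P(Z < 2.974) ≈ 0.9985.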